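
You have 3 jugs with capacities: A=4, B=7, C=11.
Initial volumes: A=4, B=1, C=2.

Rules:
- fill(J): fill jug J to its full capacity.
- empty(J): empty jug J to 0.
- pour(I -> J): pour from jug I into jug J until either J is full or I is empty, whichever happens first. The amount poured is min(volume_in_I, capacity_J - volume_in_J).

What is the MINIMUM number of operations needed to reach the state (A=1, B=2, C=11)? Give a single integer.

BFS from (A=4, B=1, C=2). One shortest path:
  1. empty(A) -> (A=0 B=1 C=2)
  2. pour(B -> A) -> (A=1 B=0 C=2)
  3. pour(C -> B) -> (A=1 B=2 C=0)
  4. fill(C) -> (A=1 B=2 C=11)
Reached target in 4 moves.

Answer: 4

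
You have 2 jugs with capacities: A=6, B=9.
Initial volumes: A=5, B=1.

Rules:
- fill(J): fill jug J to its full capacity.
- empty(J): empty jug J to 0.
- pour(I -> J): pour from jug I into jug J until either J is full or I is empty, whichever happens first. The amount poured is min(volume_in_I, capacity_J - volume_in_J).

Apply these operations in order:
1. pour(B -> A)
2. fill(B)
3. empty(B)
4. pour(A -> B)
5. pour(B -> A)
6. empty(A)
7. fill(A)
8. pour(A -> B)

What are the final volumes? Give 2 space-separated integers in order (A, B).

Step 1: pour(B -> A) -> (A=6 B=0)
Step 2: fill(B) -> (A=6 B=9)
Step 3: empty(B) -> (A=6 B=0)
Step 4: pour(A -> B) -> (A=0 B=6)
Step 5: pour(B -> A) -> (A=6 B=0)
Step 6: empty(A) -> (A=0 B=0)
Step 7: fill(A) -> (A=6 B=0)
Step 8: pour(A -> B) -> (A=0 B=6)

Answer: 0 6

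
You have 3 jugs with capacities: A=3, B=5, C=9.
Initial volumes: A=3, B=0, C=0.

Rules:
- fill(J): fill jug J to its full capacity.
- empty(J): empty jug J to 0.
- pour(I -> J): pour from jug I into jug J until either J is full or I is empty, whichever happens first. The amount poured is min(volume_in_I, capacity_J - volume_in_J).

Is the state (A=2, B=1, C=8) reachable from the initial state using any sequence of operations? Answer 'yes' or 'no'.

Answer: no

Derivation:
BFS explored all 176 reachable states.
Reachable set includes: (0,0,0), (0,0,1), (0,0,2), (0,0,3), (0,0,4), (0,0,5), (0,0,6), (0,0,7), (0,0,8), (0,0,9), (0,1,0), (0,1,1) ...
Target (A=2, B=1, C=8) not in reachable set → no.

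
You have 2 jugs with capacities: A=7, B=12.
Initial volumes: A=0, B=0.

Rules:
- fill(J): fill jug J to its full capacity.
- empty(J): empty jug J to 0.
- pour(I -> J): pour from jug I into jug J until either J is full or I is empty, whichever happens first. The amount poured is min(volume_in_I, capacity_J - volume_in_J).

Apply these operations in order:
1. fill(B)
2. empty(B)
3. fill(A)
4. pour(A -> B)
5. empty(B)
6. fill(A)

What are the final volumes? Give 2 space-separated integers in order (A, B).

Answer: 7 0

Derivation:
Step 1: fill(B) -> (A=0 B=12)
Step 2: empty(B) -> (A=0 B=0)
Step 3: fill(A) -> (A=7 B=0)
Step 4: pour(A -> B) -> (A=0 B=7)
Step 5: empty(B) -> (A=0 B=0)
Step 6: fill(A) -> (A=7 B=0)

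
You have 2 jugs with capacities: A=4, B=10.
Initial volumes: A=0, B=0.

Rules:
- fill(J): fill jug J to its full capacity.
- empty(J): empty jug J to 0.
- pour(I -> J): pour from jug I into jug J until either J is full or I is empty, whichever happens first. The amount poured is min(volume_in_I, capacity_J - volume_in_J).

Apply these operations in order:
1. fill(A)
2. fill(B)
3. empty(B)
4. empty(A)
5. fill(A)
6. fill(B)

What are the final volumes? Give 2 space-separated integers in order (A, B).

Answer: 4 10

Derivation:
Step 1: fill(A) -> (A=4 B=0)
Step 2: fill(B) -> (A=4 B=10)
Step 3: empty(B) -> (A=4 B=0)
Step 4: empty(A) -> (A=0 B=0)
Step 5: fill(A) -> (A=4 B=0)
Step 6: fill(B) -> (A=4 B=10)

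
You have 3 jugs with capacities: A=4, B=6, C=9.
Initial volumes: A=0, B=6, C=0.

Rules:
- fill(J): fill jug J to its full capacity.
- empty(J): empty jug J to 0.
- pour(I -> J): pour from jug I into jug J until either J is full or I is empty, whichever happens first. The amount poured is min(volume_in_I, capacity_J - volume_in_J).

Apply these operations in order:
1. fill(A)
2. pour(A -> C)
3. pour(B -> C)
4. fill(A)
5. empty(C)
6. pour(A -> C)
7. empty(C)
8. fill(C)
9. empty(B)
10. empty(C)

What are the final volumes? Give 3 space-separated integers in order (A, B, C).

Step 1: fill(A) -> (A=4 B=6 C=0)
Step 2: pour(A -> C) -> (A=0 B=6 C=4)
Step 3: pour(B -> C) -> (A=0 B=1 C=9)
Step 4: fill(A) -> (A=4 B=1 C=9)
Step 5: empty(C) -> (A=4 B=1 C=0)
Step 6: pour(A -> C) -> (A=0 B=1 C=4)
Step 7: empty(C) -> (A=0 B=1 C=0)
Step 8: fill(C) -> (A=0 B=1 C=9)
Step 9: empty(B) -> (A=0 B=0 C=9)
Step 10: empty(C) -> (A=0 B=0 C=0)

Answer: 0 0 0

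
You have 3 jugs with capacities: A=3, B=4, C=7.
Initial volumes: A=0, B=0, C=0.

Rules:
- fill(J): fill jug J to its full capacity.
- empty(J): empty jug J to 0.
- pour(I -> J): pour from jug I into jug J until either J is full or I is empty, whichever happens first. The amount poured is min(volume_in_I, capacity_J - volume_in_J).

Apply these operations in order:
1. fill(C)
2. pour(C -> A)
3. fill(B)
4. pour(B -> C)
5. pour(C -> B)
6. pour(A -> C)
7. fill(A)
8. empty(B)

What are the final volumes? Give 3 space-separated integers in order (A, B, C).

Step 1: fill(C) -> (A=0 B=0 C=7)
Step 2: pour(C -> A) -> (A=3 B=0 C=4)
Step 3: fill(B) -> (A=3 B=4 C=4)
Step 4: pour(B -> C) -> (A=3 B=1 C=7)
Step 5: pour(C -> B) -> (A=3 B=4 C=4)
Step 6: pour(A -> C) -> (A=0 B=4 C=7)
Step 7: fill(A) -> (A=3 B=4 C=7)
Step 8: empty(B) -> (A=3 B=0 C=7)

Answer: 3 0 7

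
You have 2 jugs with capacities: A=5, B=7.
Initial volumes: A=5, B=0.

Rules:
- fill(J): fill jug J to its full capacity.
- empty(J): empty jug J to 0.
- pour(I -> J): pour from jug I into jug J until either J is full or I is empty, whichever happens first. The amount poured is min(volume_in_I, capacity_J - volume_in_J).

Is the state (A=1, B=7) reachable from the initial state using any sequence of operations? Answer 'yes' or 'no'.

BFS from (A=5, B=0):
  1. pour(A -> B) -> (A=0 B=5)
  2. fill(A) -> (A=5 B=5)
  3. pour(A -> B) -> (A=3 B=7)
  4. empty(B) -> (A=3 B=0)
  5. pour(A -> B) -> (A=0 B=3)
  6. fill(A) -> (A=5 B=3)
  7. pour(A -> B) -> (A=1 B=7)
Target reached → yes.

Answer: yes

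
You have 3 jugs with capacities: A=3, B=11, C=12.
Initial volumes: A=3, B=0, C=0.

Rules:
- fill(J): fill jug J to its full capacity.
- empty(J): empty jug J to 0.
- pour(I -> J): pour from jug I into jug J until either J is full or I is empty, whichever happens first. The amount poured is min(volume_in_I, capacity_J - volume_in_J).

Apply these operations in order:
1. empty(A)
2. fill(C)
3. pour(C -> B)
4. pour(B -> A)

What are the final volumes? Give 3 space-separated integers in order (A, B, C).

Answer: 3 8 1

Derivation:
Step 1: empty(A) -> (A=0 B=0 C=0)
Step 2: fill(C) -> (A=0 B=0 C=12)
Step 3: pour(C -> B) -> (A=0 B=11 C=1)
Step 4: pour(B -> A) -> (A=3 B=8 C=1)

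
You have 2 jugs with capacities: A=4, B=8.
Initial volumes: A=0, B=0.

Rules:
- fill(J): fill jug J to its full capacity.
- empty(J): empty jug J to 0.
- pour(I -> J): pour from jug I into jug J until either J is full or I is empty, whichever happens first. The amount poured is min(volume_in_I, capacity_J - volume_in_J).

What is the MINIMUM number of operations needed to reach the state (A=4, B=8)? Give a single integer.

BFS from (A=0, B=0). One shortest path:
  1. fill(A) -> (A=4 B=0)
  2. fill(B) -> (A=4 B=8)
Reached target in 2 moves.

Answer: 2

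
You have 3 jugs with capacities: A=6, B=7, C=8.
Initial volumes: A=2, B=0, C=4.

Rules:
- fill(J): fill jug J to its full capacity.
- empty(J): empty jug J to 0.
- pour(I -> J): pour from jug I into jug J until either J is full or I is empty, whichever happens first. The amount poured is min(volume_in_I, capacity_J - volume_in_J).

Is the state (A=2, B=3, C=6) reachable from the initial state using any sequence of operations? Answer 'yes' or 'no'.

BFS explored all 294 reachable states.
Reachable set includes: (0,0,0), (0,0,1), (0,0,2), (0,0,3), (0,0,4), (0,0,5), (0,0,6), (0,0,7), (0,0,8), (0,1,0), (0,1,1), (0,1,2) ...
Target (A=2, B=3, C=6) not in reachable set → no.

Answer: no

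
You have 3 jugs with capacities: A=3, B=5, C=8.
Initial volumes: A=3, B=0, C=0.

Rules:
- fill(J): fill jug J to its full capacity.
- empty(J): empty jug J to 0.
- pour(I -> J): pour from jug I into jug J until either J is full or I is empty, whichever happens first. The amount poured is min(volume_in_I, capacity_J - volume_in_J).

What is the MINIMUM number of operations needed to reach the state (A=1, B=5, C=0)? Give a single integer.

Answer: 3

Derivation:
BFS from (A=3, B=0, C=0). One shortest path:
  1. pour(A -> B) -> (A=0 B=3 C=0)
  2. fill(A) -> (A=3 B=3 C=0)
  3. pour(A -> B) -> (A=1 B=5 C=0)
Reached target in 3 moves.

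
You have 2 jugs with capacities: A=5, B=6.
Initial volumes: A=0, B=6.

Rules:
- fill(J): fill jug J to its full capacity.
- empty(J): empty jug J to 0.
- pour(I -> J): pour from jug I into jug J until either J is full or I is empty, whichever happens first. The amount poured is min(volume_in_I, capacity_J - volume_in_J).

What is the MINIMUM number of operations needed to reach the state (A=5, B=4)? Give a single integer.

Answer: 8

Derivation:
BFS from (A=0, B=6). One shortest path:
  1. fill(A) -> (A=5 B=6)
  2. empty(B) -> (A=5 B=0)
  3. pour(A -> B) -> (A=0 B=5)
  4. fill(A) -> (A=5 B=5)
  5. pour(A -> B) -> (A=4 B=6)
  6. empty(B) -> (A=4 B=0)
  7. pour(A -> B) -> (A=0 B=4)
  8. fill(A) -> (A=5 B=4)
Reached target in 8 moves.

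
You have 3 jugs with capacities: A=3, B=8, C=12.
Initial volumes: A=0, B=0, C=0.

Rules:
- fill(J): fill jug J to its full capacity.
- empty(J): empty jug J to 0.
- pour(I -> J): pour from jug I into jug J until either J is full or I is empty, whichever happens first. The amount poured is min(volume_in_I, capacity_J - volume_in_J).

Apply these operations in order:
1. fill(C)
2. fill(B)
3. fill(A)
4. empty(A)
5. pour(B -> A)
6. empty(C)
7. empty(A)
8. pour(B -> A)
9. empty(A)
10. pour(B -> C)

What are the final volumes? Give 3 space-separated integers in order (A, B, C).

Step 1: fill(C) -> (A=0 B=0 C=12)
Step 2: fill(B) -> (A=0 B=8 C=12)
Step 3: fill(A) -> (A=3 B=8 C=12)
Step 4: empty(A) -> (A=0 B=8 C=12)
Step 5: pour(B -> A) -> (A=3 B=5 C=12)
Step 6: empty(C) -> (A=3 B=5 C=0)
Step 7: empty(A) -> (A=0 B=5 C=0)
Step 8: pour(B -> A) -> (A=3 B=2 C=0)
Step 9: empty(A) -> (A=0 B=2 C=0)
Step 10: pour(B -> C) -> (A=0 B=0 C=2)

Answer: 0 0 2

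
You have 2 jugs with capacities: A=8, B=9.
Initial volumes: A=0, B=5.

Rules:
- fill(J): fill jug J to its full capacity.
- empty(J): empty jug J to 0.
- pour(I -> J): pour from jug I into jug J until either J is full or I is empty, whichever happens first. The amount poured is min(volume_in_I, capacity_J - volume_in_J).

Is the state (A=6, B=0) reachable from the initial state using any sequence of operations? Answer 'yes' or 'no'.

Answer: yes

Derivation:
BFS from (A=0, B=5):
  1. pour(B -> A) -> (A=5 B=0)
  2. fill(B) -> (A=5 B=9)
  3. pour(B -> A) -> (A=8 B=6)
  4. empty(A) -> (A=0 B=6)
  5. pour(B -> A) -> (A=6 B=0)
Target reached → yes.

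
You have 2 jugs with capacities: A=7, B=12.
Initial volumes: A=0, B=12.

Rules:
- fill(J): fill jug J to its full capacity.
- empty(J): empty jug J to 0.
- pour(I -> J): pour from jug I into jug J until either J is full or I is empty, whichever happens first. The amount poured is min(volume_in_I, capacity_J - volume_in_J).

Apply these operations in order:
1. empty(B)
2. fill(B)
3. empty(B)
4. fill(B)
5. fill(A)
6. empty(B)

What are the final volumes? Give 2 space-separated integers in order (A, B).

Answer: 7 0

Derivation:
Step 1: empty(B) -> (A=0 B=0)
Step 2: fill(B) -> (A=0 B=12)
Step 3: empty(B) -> (A=0 B=0)
Step 4: fill(B) -> (A=0 B=12)
Step 5: fill(A) -> (A=7 B=12)
Step 6: empty(B) -> (A=7 B=0)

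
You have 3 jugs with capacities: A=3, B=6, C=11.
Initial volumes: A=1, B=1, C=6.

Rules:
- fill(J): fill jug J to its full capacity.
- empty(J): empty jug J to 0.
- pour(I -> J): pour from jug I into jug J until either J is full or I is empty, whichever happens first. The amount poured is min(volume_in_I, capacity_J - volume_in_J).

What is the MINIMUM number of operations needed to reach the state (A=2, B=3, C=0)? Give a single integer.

BFS from (A=1, B=1, C=6). One shortest path:
  1. pour(A -> B) -> (A=0 B=2 C=6)
  2. pour(C -> A) -> (A=3 B=2 C=3)
  3. empty(A) -> (A=0 B=2 C=3)
  4. pour(B -> A) -> (A=2 B=0 C=3)
  5. pour(C -> B) -> (A=2 B=3 C=0)
Reached target in 5 moves.

Answer: 5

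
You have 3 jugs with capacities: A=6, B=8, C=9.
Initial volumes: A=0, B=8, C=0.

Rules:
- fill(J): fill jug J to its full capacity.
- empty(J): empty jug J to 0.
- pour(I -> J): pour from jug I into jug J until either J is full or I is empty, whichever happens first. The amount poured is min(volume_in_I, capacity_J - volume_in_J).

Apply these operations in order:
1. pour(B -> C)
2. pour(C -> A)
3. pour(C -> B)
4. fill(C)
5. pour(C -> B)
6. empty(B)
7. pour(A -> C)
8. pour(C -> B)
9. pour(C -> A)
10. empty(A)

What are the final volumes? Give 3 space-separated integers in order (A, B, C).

Answer: 0 8 0

Derivation:
Step 1: pour(B -> C) -> (A=0 B=0 C=8)
Step 2: pour(C -> A) -> (A=6 B=0 C=2)
Step 3: pour(C -> B) -> (A=6 B=2 C=0)
Step 4: fill(C) -> (A=6 B=2 C=9)
Step 5: pour(C -> B) -> (A=6 B=8 C=3)
Step 6: empty(B) -> (A=6 B=0 C=3)
Step 7: pour(A -> C) -> (A=0 B=0 C=9)
Step 8: pour(C -> B) -> (A=0 B=8 C=1)
Step 9: pour(C -> A) -> (A=1 B=8 C=0)
Step 10: empty(A) -> (A=0 B=8 C=0)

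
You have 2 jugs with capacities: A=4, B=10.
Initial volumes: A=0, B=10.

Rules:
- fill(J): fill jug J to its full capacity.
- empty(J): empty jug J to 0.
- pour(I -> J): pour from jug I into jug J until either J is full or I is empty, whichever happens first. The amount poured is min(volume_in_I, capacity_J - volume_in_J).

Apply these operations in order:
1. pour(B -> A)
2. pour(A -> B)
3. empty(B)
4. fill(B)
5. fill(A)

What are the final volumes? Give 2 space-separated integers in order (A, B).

Step 1: pour(B -> A) -> (A=4 B=6)
Step 2: pour(A -> B) -> (A=0 B=10)
Step 3: empty(B) -> (A=0 B=0)
Step 4: fill(B) -> (A=0 B=10)
Step 5: fill(A) -> (A=4 B=10)

Answer: 4 10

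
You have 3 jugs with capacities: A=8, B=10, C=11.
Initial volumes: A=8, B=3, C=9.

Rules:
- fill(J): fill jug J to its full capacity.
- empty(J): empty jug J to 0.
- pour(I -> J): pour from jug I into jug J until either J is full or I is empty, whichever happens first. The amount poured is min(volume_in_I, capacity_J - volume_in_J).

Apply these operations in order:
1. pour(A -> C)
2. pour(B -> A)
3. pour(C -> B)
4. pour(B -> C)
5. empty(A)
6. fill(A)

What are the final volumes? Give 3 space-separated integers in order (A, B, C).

Answer: 8 1 11

Derivation:
Step 1: pour(A -> C) -> (A=6 B=3 C=11)
Step 2: pour(B -> A) -> (A=8 B=1 C=11)
Step 3: pour(C -> B) -> (A=8 B=10 C=2)
Step 4: pour(B -> C) -> (A=8 B=1 C=11)
Step 5: empty(A) -> (A=0 B=1 C=11)
Step 6: fill(A) -> (A=8 B=1 C=11)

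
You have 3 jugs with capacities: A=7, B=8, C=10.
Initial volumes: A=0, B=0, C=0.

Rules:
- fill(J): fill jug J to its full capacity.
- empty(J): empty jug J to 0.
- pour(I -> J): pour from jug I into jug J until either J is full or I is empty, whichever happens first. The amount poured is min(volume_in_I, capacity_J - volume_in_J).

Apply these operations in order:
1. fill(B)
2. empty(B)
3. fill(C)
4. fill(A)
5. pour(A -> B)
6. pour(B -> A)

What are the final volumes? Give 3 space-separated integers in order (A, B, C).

Answer: 7 0 10

Derivation:
Step 1: fill(B) -> (A=0 B=8 C=0)
Step 2: empty(B) -> (A=0 B=0 C=0)
Step 3: fill(C) -> (A=0 B=0 C=10)
Step 4: fill(A) -> (A=7 B=0 C=10)
Step 5: pour(A -> B) -> (A=0 B=7 C=10)
Step 6: pour(B -> A) -> (A=7 B=0 C=10)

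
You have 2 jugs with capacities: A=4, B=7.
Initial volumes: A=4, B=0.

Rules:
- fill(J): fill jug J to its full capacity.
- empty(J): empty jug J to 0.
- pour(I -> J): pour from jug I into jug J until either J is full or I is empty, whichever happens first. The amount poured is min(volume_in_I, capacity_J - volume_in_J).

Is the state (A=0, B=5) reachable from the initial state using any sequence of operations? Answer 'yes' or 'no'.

Answer: yes

Derivation:
BFS from (A=4, B=0):
  1. pour(A -> B) -> (A=0 B=4)
  2. fill(A) -> (A=4 B=4)
  3. pour(A -> B) -> (A=1 B=7)
  4. empty(B) -> (A=1 B=0)
  5. pour(A -> B) -> (A=0 B=1)
  6. fill(A) -> (A=4 B=1)
  7. pour(A -> B) -> (A=0 B=5)
Target reached → yes.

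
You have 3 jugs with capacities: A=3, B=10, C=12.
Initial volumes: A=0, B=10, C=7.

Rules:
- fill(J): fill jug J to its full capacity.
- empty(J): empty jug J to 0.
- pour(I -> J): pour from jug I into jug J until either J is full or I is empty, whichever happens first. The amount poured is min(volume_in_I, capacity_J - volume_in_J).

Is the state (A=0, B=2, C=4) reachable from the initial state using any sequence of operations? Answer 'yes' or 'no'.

BFS from (A=0, B=10, C=7):
  1. fill(A) -> (A=3 B=10 C=7)
  2. empty(C) -> (A=3 B=10 C=0)
  3. pour(B -> C) -> (A=3 B=0 C=10)
  4. pour(A -> C) -> (A=1 B=0 C=12)
  5. pour(C -> B) -> (A=1 B=10 C=2)
  6. empty(B) -> (A=1 B=0 C=2)
  7. pour(C -> B) -> (A=1 B=2 C=0)
  8. pour(A -> C) -> (A=0 B=2 C=1)
  9. fill(A) -> (A=3 B=2 C=1)
  10. pour(A -> C) -> (A=0 B=2 C=4)
Target reached → yes.

Answer: yes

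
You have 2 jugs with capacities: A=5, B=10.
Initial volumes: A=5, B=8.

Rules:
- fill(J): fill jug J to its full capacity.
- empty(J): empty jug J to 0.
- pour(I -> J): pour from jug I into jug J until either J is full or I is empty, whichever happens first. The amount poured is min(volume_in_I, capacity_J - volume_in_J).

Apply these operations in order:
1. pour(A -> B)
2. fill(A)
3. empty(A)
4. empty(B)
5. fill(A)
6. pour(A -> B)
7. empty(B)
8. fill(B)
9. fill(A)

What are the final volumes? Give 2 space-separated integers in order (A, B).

Answer: 5 10

Derivation:
Step 1: pour(A -> B) -> (A=3 B=10)
Step 2: fill(A) -> (A=5 B=10)
Step 3: empty(A) -> (A=0 B=10)
Step 4: empty(B) -> (A=0 B=0)
Step 5: fill(A) -> (A=5 B=0)
Step 6: pour(A -> B) -> (A=0 B=5)
Step 7: empty(B) -> (A=0 B=0)
Step 8: fill(B) -> (A=0 B=10)
Step 9: fill(A) -> (A=5 B=10)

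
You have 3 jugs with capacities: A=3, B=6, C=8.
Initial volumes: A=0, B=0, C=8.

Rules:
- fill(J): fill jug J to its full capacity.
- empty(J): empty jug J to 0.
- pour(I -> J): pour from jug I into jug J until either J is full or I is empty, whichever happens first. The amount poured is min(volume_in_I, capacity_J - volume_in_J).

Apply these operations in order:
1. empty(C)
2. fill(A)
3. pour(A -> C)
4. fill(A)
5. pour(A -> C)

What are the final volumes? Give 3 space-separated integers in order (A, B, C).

Step 1: empty(C) -> (A=0 B=0 C=0)
Step 2: fill(A) -> (A=3 B=0 C=0)
Step 3: pour(A -> C) -> (A=0 B=0 C=3)
Step 4: fill(A) -> (A=3 B=0 C=3)
Step 5: pour(A -> C) -> (A=0 B=0 C=6)

Answer: 0 0 6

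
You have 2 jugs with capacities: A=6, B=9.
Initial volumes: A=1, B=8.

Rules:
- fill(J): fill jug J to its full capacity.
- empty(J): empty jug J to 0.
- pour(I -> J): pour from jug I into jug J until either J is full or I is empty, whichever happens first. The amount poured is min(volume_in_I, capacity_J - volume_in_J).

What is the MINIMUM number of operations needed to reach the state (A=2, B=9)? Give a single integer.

BFS from (A=1, B=8). One shortest path:
  1. empty(A) -> (A=0 B=8)
  2. pour(B -> A) -> (A=6 B=2)
  3. empty(A) -> (A=0 B=2)
  4. pour(B -> A) -> (A=2 B=0)
  5. fill(B) -> (A=2 B=9)
Reached target in 5 moves.

Answer: 5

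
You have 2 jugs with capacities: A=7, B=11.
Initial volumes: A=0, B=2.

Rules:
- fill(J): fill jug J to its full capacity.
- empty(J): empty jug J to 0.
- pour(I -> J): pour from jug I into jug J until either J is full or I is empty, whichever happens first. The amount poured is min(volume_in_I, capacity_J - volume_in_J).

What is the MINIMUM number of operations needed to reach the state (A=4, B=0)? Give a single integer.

Answer: 4

Derivation:
BFS from (A=0, B=2). One shortest path:
  1. fill(B) -> (A=0 B=11)
  2. pour(B -> A) -> (A=7 B=4)
  3. empty(A) -> (A=0 B=4)
  4. pour(B -> A) -> (A=4 B=0)
Reached target in 4 moves.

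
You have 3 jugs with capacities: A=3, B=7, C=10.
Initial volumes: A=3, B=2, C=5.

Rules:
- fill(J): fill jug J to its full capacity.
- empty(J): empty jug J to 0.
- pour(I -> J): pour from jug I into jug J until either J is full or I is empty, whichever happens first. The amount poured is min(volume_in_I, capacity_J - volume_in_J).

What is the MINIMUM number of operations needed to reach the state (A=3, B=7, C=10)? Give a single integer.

BFS from (A=3, B=2, C=5). One shortest path:
  1. fill(B) -> (A=3 B=7 C=5)
  2. fill(C) -> (A=3 B=7 C=10)
Reached target in 2 moves.

Answer: 2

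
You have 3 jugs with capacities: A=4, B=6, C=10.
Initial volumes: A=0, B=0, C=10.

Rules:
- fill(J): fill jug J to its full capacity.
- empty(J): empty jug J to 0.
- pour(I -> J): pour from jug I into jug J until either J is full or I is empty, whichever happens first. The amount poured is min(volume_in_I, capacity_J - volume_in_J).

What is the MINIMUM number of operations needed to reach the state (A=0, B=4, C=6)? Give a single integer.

Answer: 2

Derivation:
BFS from (A=0, B=0, C=10). One shortest path:
  1. pour(C -> A) -> (A=4 B=0 C=6)
  2. pour(A -> B) -> (A=0 B=4 C=6)
Reached target in 2 moves.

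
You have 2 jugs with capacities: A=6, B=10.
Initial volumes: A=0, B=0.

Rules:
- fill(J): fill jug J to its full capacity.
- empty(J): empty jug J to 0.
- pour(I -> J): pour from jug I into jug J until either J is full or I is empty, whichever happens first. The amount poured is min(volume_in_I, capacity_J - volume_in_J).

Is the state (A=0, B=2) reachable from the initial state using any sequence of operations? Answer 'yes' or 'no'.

BFS from (A=0, B=0):
  1. fill(A) -> (A=6 B=0)
  2. pour(A -> B) -> (A=0 B=6)
  3. fill(A) -> (A=6 B=6)
  4. pour(A -> B) -> (A=2 B=10)
  5. empty(B) -> (A=2 B=0)
  6. pour(A -> B) -> (A=0 B=2)
Target reached → yes.

Answer: yes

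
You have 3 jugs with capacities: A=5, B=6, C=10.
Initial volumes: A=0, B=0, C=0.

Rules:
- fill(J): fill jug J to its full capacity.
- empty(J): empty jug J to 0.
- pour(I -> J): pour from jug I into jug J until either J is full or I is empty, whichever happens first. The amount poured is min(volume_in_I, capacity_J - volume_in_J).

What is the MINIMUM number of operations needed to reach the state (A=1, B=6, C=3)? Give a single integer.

Answer: 6

Derivation:
BFS from (A=0, B=0, C=0). One shortest path:
  1. fill(C) -> (A=0 B=0 C=10)
  2. pour(C -> B) -> (A=0 B=6 C=4)
  3. pour(B -> A) -> (A=5 B=1 C=4)
  4. pour(A -> C) -> (A=0 B=1 C=9)
  5. pour(B -> A) -> (A=1 B=0 C=9)
  6. pour(C -> B) -> (A=1 B=6 C=3)
Reached target in 6 moves.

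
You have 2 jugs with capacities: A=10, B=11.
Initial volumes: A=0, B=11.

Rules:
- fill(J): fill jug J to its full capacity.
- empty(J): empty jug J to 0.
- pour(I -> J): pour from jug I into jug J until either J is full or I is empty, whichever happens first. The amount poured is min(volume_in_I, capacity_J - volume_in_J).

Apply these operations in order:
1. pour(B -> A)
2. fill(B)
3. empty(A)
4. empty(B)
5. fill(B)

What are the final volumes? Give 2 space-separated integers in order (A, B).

Step 1: pour(B -> A) -> (A=10 B=1)
Step 2: fill(B) -> (A=10 B=11)
Step 3: empty(A) -> (A=0 B=11)
Step 4: empty(B) -> (A=0 B=0)
Step 5: fill(B) -> (A=0 B=11)

Answer: 0 11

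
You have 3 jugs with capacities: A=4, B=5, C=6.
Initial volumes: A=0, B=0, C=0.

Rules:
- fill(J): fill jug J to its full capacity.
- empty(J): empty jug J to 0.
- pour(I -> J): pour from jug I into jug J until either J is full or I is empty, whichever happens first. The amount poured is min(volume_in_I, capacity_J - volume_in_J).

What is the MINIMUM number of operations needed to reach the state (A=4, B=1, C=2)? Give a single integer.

BFS from (A=0, B=0, C=0). One shortest path:
  1. fill(B) -> (A=0 B=5 C=0)
  2. fill(C) -> (A=0 B=5 C=6)
  3. pour(B -> A) -> (A=4 B=1 C=6)
  4. empty(A) -> (A=0 B=1 C=6)
  5. pour(C -> A) -> (A=4 B=1 C=2)
Reached target in 5 moves.

Answer: 5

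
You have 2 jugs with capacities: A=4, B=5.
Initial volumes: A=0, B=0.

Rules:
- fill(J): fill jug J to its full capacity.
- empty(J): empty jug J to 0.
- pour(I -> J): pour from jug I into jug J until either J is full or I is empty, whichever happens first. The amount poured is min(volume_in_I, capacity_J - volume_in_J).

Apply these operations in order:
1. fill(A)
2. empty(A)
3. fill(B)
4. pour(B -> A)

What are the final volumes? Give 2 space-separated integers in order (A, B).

Answer: 4 1

Derivation:
Step 1: fill(A) -> (A=4 B=0)
Step 2: empty(A) -> (A=0 B=0)
Step 3: fill(B) -> (A=0 B=5)
Step 4: pour(B -> A) -> (A=4 B=1)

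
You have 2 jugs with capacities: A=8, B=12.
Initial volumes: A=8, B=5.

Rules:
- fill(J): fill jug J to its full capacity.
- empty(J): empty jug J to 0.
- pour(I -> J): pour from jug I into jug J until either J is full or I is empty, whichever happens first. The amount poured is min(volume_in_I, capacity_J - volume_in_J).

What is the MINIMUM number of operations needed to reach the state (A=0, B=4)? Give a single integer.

BFS from (A=8, B=5). One shortest path:
  1. empty(A) -> (A=0 B=5)
  2. fill(B) -> (A=0 B=12)
  3. pour(B -> A) -> (A=8 B=4)
  4. empty(A) -> (A=0 B=4)
Reached target in 4 moves.

Answer: 4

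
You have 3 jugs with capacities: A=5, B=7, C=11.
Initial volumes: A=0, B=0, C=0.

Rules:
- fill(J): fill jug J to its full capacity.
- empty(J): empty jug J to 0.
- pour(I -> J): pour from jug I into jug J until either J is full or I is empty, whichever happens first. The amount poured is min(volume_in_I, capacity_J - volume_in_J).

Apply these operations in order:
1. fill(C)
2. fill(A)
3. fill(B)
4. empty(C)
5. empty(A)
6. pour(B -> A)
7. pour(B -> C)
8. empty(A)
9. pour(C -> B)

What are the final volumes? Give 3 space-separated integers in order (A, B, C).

Answer: 0 2 0

Derivation:
Step 1: fill(C) -> (A=0 B=0 C=11)
Step 2: fill(A) -> (A=5 B=0 C=11)
Step 3: fill(B) -> (A=5 B=7 C=11)
Step 4: empty(C) -> (A=5 B=7 C=0)
Step 5: empty(A) -> (A=0 B=7 C=0)
Step 6: pour(B -> A) -> (A=5 B=2 C=0)
Step 7: pour(B -> C) -> (A=5 B=0 C=2)
Step 8: empty(A) -> (A=0 B=0 C=2)
Step 9: pour(C -> B) -> (A=0 B=2 C=0)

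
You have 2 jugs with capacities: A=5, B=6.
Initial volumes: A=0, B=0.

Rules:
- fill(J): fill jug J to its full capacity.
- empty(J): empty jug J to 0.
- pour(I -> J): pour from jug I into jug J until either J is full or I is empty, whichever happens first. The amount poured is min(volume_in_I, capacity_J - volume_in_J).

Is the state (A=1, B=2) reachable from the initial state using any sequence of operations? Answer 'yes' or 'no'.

BFS explored all 22 reachable states.
Reachable set includes: (0,0), (0,1), (0,2), (0,3), (0,4), (0,5), (0,6), (1,0), (1,6), (2,0), (2,6), (3,0) ...
Target (A=1, B=2) not in reachable set → no.

Answer: no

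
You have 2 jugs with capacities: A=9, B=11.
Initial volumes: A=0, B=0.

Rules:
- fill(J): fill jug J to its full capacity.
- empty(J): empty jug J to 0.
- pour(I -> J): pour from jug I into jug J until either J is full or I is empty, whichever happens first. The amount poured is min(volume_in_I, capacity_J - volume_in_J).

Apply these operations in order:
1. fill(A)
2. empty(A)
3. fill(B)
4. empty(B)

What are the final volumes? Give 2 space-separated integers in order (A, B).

Answer: 0 0

Derivation:
Step 1: fill(A) -> (A=9 B=0)
Step 2: empty(A) -> (A=0 B=0)
Step 3: fill(B) -> (A=0 B=11)
Step 4: empty(B) -> (A=0 B=0)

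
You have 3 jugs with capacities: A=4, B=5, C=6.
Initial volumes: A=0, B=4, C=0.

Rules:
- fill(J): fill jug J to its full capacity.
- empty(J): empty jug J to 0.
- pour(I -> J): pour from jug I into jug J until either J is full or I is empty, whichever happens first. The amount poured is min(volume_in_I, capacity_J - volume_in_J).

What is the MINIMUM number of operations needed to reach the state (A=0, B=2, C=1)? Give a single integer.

BFS from (A=0, B=4, C=0). One shortest path:
  1. fill(A) -> (A=4 B=4 C=0)
  2. pour(B -> C) -> (A=4 B=0 C=4)
  3. pour(A -> C) -> (A=2 B=0 C=6)
  4. pour(C -> B) -> (A=2 B=5 C=1)
  5. empty(B) -> (A=2 B=0 C=1)
  6. pour(A -> B) -> (A=0 B=2 C=1)
Reached target in 6 moves.

Answer: 6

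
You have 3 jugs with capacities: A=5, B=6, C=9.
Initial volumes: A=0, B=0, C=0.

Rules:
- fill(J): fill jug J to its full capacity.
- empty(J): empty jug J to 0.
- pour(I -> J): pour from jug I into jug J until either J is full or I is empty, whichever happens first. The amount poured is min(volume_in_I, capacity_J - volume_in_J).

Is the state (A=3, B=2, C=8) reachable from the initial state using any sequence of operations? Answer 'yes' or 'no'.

BFS explored all 260 reachable states.
Reachable set includes: (0,0,0), (0,0,1), (0,0,2), (0,0,3), (0,0,4), (0,0,5), (0,0,6), (0,0,7), (0,0,8), (0,0,9), (0,1,0), (0,1,1) ...
Target (A=3, B=2, C=8) not in reachable set → no.

Answer: no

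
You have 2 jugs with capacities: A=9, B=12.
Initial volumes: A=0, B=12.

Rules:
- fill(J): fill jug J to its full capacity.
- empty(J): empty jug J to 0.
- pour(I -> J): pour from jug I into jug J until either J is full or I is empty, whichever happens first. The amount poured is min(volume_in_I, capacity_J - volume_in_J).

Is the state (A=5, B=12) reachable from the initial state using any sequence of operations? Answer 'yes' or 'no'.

BFS explored all 14 reachable states.
Reachable set includes: (0,0), (0,3), (0,6), (0,9), (0,12), (3,0), (3,12), (6,0), (6,12), (9,0), (9,3), (9,6) ...
Target (A=5, B=12) not in reachable set → no.

Answer: no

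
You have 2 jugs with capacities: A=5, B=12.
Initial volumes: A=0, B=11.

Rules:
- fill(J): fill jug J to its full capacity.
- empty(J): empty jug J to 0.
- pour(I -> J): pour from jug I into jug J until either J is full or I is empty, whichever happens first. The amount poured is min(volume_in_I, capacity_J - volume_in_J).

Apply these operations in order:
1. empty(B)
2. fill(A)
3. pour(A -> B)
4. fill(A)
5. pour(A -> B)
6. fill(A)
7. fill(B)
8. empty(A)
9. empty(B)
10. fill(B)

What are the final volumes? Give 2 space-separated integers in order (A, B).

Answer: 0 12

Derivation:
Step 1: empty(B) -> (A=0 B=0)
Step 2: fill(A) -> (A=5 B=0)
Step 3: pour(A -> B) -> (A=0 B=5)
Step 4: fill(A) -> (A=5 B=5)
Step 5: pour(A -> B) -> (A=0 B=10)
Step 6: fill(A) -> (A=5 B=10)
Step 7: fill(B) -> (A=5 B=12)
Step 8: empty(A) -> (A=0 B=12)
Step 9: empty(B) -> (A=0 B=0)
Step 10: fill(B) -> (A=0 B=12)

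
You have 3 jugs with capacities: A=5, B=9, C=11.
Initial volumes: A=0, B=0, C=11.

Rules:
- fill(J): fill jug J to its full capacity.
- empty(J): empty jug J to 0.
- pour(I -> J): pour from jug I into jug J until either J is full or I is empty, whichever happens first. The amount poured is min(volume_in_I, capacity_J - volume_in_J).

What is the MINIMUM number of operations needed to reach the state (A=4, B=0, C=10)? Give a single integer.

Answer: 7

Derivation:
BFS from (A=0, B=0, C=11). One shortest path:
  1. fill(A) -> (A=5 B=0 C=11)
  2. fill(B) -> (A=5 B=9 C=11)
  3. empty(C) -> (A=5 B=9 C=0)
  4. pour(A -> C) -> (A=0 B=9 C=5)
  5. pour(B -> A) -> (A=5 B=4 C=5)
  6. pour(A -> C) -> (A=0 B=4 C=10)
  7. pour(B -> A) -> (A=4 B=0 C=10)
Reached target in 7 moves.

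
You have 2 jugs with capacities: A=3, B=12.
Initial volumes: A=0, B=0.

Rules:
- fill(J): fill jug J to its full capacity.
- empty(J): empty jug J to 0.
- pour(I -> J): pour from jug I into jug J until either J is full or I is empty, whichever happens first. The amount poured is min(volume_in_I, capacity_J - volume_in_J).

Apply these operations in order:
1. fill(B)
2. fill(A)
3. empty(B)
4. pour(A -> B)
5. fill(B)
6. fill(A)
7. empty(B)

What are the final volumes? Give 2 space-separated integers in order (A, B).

Answer: 3 0

Derivation:
Step 1: fill(B) -> (A=0 B=12)
Step 2: fill(A) -> (A=3 B=12)
Step 3: empty(B) -> (A=3 B=0)
Step 4: pour(A -> B) -> (A=0 B=3)
Step 5: fill(B) -> (A=0 B=12)
Step 6: fill(A) -> (A=3 B=12)
Step 7: empty(B) -> (A=3 B=0)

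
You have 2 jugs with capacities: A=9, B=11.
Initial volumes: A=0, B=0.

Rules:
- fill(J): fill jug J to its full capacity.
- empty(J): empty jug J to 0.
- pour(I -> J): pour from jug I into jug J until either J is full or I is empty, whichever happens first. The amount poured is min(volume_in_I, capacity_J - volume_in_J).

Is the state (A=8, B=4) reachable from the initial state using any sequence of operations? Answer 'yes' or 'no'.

BFS explored all 40 reachable states.
Reachable set includes: (0,0), (0,1), (0,2), (0,3), (0,4), (0,5), (0,6), (0,7), (0,8), (0,9), (0,10), (0,11) ...
Target (A=8, B=4) not in reachable set → no.

Answer: no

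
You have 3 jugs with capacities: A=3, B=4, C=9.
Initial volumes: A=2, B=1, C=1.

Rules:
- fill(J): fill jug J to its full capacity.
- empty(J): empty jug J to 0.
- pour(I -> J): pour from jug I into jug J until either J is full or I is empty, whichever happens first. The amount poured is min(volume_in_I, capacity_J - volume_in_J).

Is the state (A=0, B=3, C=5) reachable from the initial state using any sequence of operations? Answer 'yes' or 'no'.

BFS from (A=2, B=1, C=1):
  1. fill(A) -> (A=3 B=1 C=1)
  2. fill(B) -> (A=3 B=4 C=1)
  3. pour(B -> C) -> (A=3 B=0 C=5)
  4. pour(A -> B) -> (A=0 B=3 C=5)
Target reached → yes.

Answer: yes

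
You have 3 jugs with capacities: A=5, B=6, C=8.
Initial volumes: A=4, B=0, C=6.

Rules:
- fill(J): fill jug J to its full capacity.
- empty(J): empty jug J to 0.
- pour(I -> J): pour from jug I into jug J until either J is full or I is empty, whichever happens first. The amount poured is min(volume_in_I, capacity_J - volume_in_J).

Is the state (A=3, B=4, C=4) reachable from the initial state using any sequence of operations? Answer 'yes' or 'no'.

Answer: no

Derivation:
BFS explored all 238 reachable states.
Reachable set includes: (0,0,0), (0,0,1), (0,0,2), (0,0,3), (0,0,4), (0,0,5), (0,0,6), (0,0,7), (0,0,8), (0,1,0), (0,1,1), (0,1,2) ...
Target (A=3, B=4, C=4) not in reachable set → no.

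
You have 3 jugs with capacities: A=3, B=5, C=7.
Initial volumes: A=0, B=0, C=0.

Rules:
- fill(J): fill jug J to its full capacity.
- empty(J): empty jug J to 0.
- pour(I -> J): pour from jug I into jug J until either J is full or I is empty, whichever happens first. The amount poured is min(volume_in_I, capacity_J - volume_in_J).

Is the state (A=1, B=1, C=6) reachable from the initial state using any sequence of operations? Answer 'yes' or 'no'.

Answer: no

Derivation:
BFS explored all 144 reachable states.
Reachable set includes: (0,0,0), (0,0,1), (0,0,2), (0,0,3), (0,0,4), (0,0,5), (0,0,6), (0,0,7), (0,1,0), (0,1,1), (0,1,2), (0,1,3) ...
Target (A=1, B=1, C=6) not in reachable set → no.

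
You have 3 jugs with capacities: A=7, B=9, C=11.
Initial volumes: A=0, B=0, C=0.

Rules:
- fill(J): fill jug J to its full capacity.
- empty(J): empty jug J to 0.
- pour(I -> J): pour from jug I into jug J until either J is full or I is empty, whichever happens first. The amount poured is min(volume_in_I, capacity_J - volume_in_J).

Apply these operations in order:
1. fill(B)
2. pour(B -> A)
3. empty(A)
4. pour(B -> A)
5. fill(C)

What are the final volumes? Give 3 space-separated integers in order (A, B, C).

Answer: 2 0 11

Derivation:
Step 1: fill(B) -> (A=0 B=9 C=0)
Step 2: pour(B -> A) -> (A=7 B=2 C=0)
Step 3: empty(A) -> (A=0 B=2 C=0)
Step 4: pour(B -> A) -> (A=2 B=0 C=0)
Step 5: fill(C) -> (A=2 B=0 C=11)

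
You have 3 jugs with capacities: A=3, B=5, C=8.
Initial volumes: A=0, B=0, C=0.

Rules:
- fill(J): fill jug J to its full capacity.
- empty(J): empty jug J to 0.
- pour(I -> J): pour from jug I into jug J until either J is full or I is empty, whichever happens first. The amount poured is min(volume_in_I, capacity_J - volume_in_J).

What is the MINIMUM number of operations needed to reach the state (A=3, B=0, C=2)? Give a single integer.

BFS from (A=0, B=0, C=0). One shortest path:
  1. fill(B) -> (A=0 B=5 C=0)
  2. pour(B -> A) -> (A=3 B=2 C=0)
  3. pour(B -> C) -> (A=3 B=0 C=2)
Reached target in 3 moves.

Answer: 3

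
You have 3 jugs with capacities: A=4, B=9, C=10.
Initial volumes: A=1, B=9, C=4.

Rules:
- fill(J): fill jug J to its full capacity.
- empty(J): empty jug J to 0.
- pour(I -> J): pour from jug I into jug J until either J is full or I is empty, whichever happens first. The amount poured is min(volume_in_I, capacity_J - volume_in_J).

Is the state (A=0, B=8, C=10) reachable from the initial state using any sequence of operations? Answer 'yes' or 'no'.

BFS from (A=1, B=9, C=4):
  1. pour(A -> C) -> (A=0 B=9 C=5)
  2. fill(A) -> (A=4 B=9 C=5)
  3. pour(A -> C) -> (A=0 B=9 C=9)
  4. pour(B -> C) -> (A=0 B=8 C=10)
Target reached → yes.

Answer: yes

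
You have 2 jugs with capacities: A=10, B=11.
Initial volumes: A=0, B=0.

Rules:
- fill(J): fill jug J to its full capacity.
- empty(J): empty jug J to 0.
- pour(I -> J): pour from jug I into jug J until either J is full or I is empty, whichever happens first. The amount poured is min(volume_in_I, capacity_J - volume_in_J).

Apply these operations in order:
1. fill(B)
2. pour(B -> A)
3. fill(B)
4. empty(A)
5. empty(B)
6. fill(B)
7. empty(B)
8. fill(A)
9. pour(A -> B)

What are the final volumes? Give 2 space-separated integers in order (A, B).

Answer: 0 10

Derivation:
Step 1: fill(B) -> (A=0 B=11)
Step 2: pour(B -> A) -> (A=10 B=1)
Step 3: fill(B) -> (A=10 B=11)
Step 4: empty(A) -> (A=0 B=11)
Step 5: empty(B) -> (A=0 B=0)
Step 6: fill(B) -> (A=0 B=11)
Step 7: empty(B) -> (A=0 B=0)
Step 8: fill(A) -> (A=10 B=0)
Step 9: pour(A -> B) -> (A=0 B=10)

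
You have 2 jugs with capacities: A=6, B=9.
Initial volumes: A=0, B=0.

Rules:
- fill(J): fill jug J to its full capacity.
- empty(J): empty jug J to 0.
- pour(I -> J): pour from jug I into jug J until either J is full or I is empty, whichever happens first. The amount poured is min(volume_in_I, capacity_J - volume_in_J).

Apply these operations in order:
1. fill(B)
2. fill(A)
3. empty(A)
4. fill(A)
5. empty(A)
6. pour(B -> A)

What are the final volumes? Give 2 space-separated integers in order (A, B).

Answer: 6 3

Derivation:
Step 1: fill(B) -> (A=0 B=9)
Step 2: fill(A) -> (A=6 B=9)
Step 3: empty(A) -> (A=0 B=9)
Step 4: fill(A) -> (A=6 B=9)
Step 5: empty(A) -> (A=0 B=9)
Step 6: pour(B -> A) -> (A=6 B=3)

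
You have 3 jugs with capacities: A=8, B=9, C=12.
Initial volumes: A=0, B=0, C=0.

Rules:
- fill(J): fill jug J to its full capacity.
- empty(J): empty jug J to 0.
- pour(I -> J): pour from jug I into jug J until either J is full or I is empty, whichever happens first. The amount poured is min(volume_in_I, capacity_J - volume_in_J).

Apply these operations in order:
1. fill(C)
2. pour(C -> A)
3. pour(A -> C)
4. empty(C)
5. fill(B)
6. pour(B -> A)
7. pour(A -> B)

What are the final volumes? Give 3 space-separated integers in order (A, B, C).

Answer: 0 9 0

Derivation:
Step 1: fill(C) -> (A=0 B=0 C=12)
Step 2: pour(C -> A) -> (A=8 B=0 C=4)
Step 3: pour(A -> C) -> (A=0 B=0 C=12)
Step 4: empty(C) -> (A=0 B=0 C=0)
Step 5: fill(B) -> (A=0 B=9 C=0)
Step 6: pour(B -> A) -> (A=8 B=1 C=0)
Step 7: pour(A -> B) -> (A=0 B=9 C=0)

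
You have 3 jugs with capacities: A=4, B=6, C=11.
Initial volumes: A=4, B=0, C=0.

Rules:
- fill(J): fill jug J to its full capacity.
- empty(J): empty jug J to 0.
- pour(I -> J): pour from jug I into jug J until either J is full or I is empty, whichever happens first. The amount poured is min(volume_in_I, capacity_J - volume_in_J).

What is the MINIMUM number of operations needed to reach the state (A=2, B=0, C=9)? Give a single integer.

Answer: 6

Derivation:
BFS from (A=4, B=0, C=0). One shortest path:
  1. empty(A) -> (A=0 B=0 C=0)
  2. fill(C) -> (A=0 B=0 C=11)
  3. pour(C -> B) -> (A=0 B=6 C=5)
  4. pour(B -> A) -> (A=4 B=2 C=5)
  5. pour(A -> C) -> (A=0 B=2 C=9)
  6. pour(B -> A) -> (A=2 B=0 C=9)
Reached target in 6 moves.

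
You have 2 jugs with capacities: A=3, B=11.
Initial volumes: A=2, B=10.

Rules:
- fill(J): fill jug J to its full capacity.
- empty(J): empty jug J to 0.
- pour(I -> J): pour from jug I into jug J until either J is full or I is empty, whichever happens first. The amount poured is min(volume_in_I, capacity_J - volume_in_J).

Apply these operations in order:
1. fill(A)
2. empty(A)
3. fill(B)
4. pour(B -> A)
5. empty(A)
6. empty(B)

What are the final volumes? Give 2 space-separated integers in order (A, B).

Answer: 0 0

Derivation:
Step 1: fill(A) -> (A=3 B=10)
Step 2: empty(A) -> (A=0 B=10)
Step 3: fill(B) -> (A=0 B=11)
Step 4: pour(B -> A) -> (A=3 B=8)
Step 5: empty(A) -> (A=0 B=8)
Step 6: empty(B) -> (A=0 B=0)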